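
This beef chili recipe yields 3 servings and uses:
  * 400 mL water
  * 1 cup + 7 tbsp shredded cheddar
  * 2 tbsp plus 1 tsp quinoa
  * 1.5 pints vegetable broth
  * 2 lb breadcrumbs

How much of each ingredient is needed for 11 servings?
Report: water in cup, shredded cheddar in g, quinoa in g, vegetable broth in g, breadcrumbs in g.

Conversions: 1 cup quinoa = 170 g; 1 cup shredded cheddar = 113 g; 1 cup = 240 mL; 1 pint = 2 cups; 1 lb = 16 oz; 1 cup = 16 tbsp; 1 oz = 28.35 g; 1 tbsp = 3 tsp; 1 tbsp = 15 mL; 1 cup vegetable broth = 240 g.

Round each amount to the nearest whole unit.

water: 6 cup; shredded cheddar: 596 g; quinoa: 91 g; vegetable broth: 2640 g; breadcrumbs: 3326 g

Scaling factor: 11/3.
water: 400 mL × 11/3 ÷ 240 mL/cup ≈ 6 cup
shredded cheddar: (1 cup + 7 tbsp = 1.4375 cup) × 11/3 × 113 g/cup ≈ 596 g
quinoa: (2 tbsp + 1 tsp = 7/3 tbsp) × 11/3 ÷ 16 tbsp/cup × 170 g/cup ≈ 91 g
vegetable broth: 1.5 pint × 11/3 × 2 cup/pint × 240 g/cup = 2640 g
breadcrumbs: 2 lb × 11/3 × 16 oz/lb × 28.35 g/oz ≈ 3326 g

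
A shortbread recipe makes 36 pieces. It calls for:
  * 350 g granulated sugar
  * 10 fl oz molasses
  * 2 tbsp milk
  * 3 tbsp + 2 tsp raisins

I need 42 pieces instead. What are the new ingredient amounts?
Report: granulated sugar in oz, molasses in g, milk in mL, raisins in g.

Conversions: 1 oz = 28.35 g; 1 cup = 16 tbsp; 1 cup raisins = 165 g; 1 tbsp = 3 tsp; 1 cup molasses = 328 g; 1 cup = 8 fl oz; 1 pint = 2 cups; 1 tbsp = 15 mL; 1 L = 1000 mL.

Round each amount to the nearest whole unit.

Scaling factor: 42/36 = 7/6.
granulated sugar: 350 g × 7/6 ÷ 28.35 g/oz ≈ 14 oz
molasses: 10 fl oz × 7/6 ÷ 8 fl oz/cup × 328 g/cup ≈ 478 g
milk: 2 tbsp × 7/6 × 15 mL/tbsp = 35 mL
raisins: (3 tbsp + 2 tsp = 11/3 tbsp) × 7/6 ÷ 16 tbsp/cup × 165 g/cup ≈ 44 g

granulated sugar: 14 oz; molasses: 478 g; milk: 35 mL; raisins: 44 g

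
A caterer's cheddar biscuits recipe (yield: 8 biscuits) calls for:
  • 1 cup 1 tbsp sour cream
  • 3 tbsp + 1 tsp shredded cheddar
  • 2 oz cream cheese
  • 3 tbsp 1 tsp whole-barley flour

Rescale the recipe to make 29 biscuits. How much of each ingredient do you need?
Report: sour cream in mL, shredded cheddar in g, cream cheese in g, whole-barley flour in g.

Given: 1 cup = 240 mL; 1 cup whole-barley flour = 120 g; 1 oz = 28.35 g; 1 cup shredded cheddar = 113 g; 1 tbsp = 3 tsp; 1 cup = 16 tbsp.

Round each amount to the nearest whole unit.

Scaling factor: 29/8 = 3.625.
sour cream: (1 cup + 1 tbsp = 1.0625 cup) × 29/8 × 240 mL/cup ≈ 924 mL
shredded cheddar: (3 tbsp + 1 tsp = 10/3 tbsp) × 29/8 ÷ 16 tbsp/cup × 113 g/cup ≈ 85 g
cream cheese: 2 oz × 29/8 × 28.35 g/oz ≈ 206 g
whole-barley flour: (3 tbsp + 1 tsp = 10/3 tbsp) × 29/8 ÷ 16 tbsp/cup × 120 g/cup ≈ 91 g

sour cream: 924 mL; shredded cheddar: 85 g; cream cheese: 206 g; whole-barley flour: 91 g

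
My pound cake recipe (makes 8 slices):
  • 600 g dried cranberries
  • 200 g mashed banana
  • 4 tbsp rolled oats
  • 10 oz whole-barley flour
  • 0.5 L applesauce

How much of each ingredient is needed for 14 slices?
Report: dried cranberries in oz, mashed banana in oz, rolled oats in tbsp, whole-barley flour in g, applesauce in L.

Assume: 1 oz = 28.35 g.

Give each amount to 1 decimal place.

dried cranberries: 37.0 oz; mashed banana: 12.3 oz; rolled oats: 7.0 tbsp; whole-barley flour: 496.1 g; applesauce: 0.9 L

Scaling factor: 14/8 = 7/4 = 1.75.
dried cranberries: 600 g × 7/4 ÷ 28.35 g/oz ≈ 37.0 oz
mashed banana: 200 g × 7/4 ÷ 28.35 g/oz ≈ 12.3 oz
rolled oats: 4 tbsp × 7/4 = 7.0 tbsp
whole-barley flour: 10 oz × 7/4 × 28.35 g/oz ≈ 496.1 g
applesauce: 0.5 L × 7/4 ≈ 0.9 L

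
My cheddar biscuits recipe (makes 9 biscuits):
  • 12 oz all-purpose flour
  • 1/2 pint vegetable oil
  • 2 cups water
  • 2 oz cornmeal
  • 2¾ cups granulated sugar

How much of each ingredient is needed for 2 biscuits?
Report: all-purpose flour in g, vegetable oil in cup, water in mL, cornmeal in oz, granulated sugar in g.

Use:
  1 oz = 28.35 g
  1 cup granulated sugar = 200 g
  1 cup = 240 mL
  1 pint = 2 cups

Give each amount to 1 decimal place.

Scaling factor: 2/9.
all-purpose flour: 12 oz × 2/9 × 28.35 g/oz = 75.6 g
vegetable oil: 0.5 pint × 2/9 × 2 cup/pint ≈ 0.2 cup
water: 2 cup × 2/9 × 240 mL/cup ≈ 106.7 mL
cornmeal: 2 oz × 2/9 ≈ 0.4 oz
granulated sugar: 2.75 cup × 2/9 × 200 g/cup ≈ 122.2 g

all-purpose flour: 75.6 g; vegetable oil: 0.2 cup; water: 106.7 mL; cornmeal: 0.4 oz; granulated sugar: 122.2 g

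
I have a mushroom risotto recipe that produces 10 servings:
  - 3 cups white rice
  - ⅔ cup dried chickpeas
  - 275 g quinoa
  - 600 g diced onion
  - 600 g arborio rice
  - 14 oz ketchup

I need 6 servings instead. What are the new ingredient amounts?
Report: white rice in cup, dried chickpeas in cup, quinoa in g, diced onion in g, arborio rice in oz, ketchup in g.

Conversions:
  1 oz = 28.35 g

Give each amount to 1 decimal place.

white rice: 1.8 cup; dried chickpeas: 0.4 cup; quinoa: 165.0 g; diced onion: 360.0 g; arborio rice: 12.7 oz; ketchup: 238.1 g

Scaling factor: 6/10 = 3/5 = 0.6.
white rice: 3 cup × 3/5 = 1.8 cup
dried chickpeas: 2/3 cup × 3/5 = 0.4 cup
quinoa: 275 g × 3/5 = 165.0 g
diced onion: 600 g × 3/5 = 360.0 g
arborio rice: 600 g × 3/5 ÷ 28.35 g/oz ≈ 12.7 oz
ketchup: 14 oz × 3/5 × 28.35 g/oz ≈ 238.1 g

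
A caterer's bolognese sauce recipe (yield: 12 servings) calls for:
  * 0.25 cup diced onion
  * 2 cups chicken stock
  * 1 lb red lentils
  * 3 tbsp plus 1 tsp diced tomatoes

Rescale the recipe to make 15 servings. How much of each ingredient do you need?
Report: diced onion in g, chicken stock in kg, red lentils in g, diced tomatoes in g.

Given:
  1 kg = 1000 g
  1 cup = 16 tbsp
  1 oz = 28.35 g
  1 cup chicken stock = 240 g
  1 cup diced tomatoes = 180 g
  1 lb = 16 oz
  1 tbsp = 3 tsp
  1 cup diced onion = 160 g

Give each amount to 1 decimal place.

Scaling factor: 15/12 = 5/4 = 1.25.
diced onion: 0.25 cup × 5/4 × 160 g/cup = 50.0 g
chicken stock: 2 cup × 5/4 × 240 g/cup ÷ 1000 g/kg = 0.6 kg
red lentils: 1 lb × 5/4 × 16 oz/lb × 28.35 g/oz = 567.0 g
diced tomatoes: (3 tbsp + 1 tsp = 10/3 tbsp) × 5/4 ÷ 16 tbsp/cup × 180 g/cup ≈ 46.9 g

diced onion: 50.0 g; chicken stock: 0.6 kg; red lentils: 567.0 g; diced tomatoes: 46.9 g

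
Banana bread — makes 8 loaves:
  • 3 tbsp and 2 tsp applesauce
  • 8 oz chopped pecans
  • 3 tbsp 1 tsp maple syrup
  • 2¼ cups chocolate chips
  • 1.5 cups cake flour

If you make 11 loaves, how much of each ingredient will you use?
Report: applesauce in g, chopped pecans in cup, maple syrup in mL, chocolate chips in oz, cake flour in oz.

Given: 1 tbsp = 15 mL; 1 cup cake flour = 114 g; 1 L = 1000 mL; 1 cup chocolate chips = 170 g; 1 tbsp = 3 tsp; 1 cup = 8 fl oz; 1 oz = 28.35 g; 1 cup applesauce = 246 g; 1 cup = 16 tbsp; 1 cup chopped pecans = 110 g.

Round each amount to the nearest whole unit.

applesauce: 78 g; chopped pecans: 3 cup; maple syrup: 69 mL; chocolate chips: 19 oz; cake flour: 8 oz

Scaling factor: 11/8 = 1.375.
applesauce: (3 tbsp + 2 tsp = 11/3 tbsp) × 11/8 ÷ 16 tbsp/cup × 246 g/cup ≈ 78 g
chopped pecans: 8 oz × 11/8 × 28.35 g/oz ÷ 110 g/cup ≈ 3 cup
maple syrup: (3 tbsp + 1 tsp = 10/3 tbsp) × 11/8 × 15 mL/tbsp ≈ 69 mL
chocolate chips: 2.25 cup × 11/8 × 170 g/cup ÷ 28.35 g/oz ≈ 19 oz
cake flour: 1.5 cup × 11/8 × 114 g/cup ÷ 28.35 g/oz ≈ 8 oz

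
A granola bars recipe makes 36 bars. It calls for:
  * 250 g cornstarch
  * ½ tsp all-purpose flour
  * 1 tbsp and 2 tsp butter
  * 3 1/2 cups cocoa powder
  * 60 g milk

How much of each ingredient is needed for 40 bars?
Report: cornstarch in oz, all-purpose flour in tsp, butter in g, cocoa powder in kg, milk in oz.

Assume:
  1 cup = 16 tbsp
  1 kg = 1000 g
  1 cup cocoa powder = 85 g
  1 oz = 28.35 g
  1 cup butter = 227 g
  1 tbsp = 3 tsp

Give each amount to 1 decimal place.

Scaling factor: 40/36 = 10/9.
cornstarch: 250 g × 10/9 ÷ 28.35 g/oz ≈ 9.8 oz
all-purpose flour: 0.5 tsp × 10/9 ≈ 0.6 tsp
butter: (1 tbsp + 2 tsp = 5/3 tbsp) × 10/9 ÷ 16 tbsp/cup × 227 g/cup ≈ 26.3 g
cocoa powder: 3.5 cup × 10/9 × 85 g/cup ÷ 1000 g/kg ≈ 0.3 kg
milk: 60 g × 10/9 ÷ 28.35 g/oz ≈ 2.4 oz

cornstarch: 9.8 oz; all-purpose flour: 0.6 tsp; butter: 26.3 g; cocoa powder: 0.3 kg; milk: 2.4 oz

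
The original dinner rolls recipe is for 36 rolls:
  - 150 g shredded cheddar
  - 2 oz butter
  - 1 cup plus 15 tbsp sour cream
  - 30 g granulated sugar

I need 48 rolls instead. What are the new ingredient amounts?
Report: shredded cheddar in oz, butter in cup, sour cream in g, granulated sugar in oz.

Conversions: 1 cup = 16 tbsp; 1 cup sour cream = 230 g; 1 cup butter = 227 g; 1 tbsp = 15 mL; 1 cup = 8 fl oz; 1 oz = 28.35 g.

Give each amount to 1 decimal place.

shredded cheddar: 7.1 oz; butter: 0.3 cup; sour cream: 594.2 g; granulated sugar: 1.4 oz

Scaling factor: 48/36 = 4/3.
shredded cheddar: 150 g × 4/3 ÷ 28.35 g/oz ≈ 7.1 oz
butter: 2 oz × 4/3 × 28.35 g/oz ÷ 227 g/cup ≈ 0.3 cup
sour cream: (1 cup + 15 tbsp = 1.9375 cup) × 4/3 × 230 g/cup ≈ 594.2 g
granulated sugar: 30 g × 4/3 ÷ 28.35 g/oz ≈ 1.4 oz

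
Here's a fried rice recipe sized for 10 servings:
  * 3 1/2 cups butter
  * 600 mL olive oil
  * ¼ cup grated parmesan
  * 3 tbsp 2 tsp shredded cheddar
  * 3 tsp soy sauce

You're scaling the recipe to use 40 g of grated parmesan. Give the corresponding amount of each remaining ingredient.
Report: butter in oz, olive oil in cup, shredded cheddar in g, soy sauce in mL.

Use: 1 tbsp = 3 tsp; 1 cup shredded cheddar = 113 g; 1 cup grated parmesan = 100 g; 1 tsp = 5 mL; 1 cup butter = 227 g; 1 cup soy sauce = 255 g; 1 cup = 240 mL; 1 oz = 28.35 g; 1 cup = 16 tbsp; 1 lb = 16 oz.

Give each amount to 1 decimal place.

butter: 44.8 oz; olive oil: 4.0 cup; shredded cheddar: 41.4 g; soy sauce: 24.0 mL

The original recipe has 25 g of grated parmesan, so the scaling factor is 40 ÷ 25 = 8/5 = 1.6.
butter: 3.5 cup × 8/5 × 227 g/cup ÷ 28.35 g/oz ≈ 44.8 oz
olive oil: 600 mL × 8/5 ÷ 240 mL/cup = 4.0 cup
shredded cheddar: (3 tbsp + 2 tsp = 11/3 tbsp) × 8/5 ÷ 16 tbsp/cup × 113 g/cup ≈ 41.4 g
soy sauce: 3 tsp × 8/5 × 5 mL/tsp = 24.0 mL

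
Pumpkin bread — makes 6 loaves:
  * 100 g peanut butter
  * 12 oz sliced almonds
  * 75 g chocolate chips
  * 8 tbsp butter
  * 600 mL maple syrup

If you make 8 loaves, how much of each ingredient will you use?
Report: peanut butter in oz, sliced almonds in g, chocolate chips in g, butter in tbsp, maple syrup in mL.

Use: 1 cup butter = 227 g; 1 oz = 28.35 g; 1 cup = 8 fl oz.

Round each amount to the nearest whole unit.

Scaling factor: 8/6 = 4/3.
peanut butter: 100 g × 4/3 ÷ 28.35 g/oz ≈ 5 oz
sliced almonds: 12 oz × 4/3 × 28.35 g/oz ≈ 454 g
chocolate chips: 75 g × 4/3 = 100 g
butter: 8 tbsp × 4/3 ≈ 11 tbsp
maple syrup: 600 mL × 4/3 = 800 mL

peanut butter: 5 oz; sliced almonds: 454 g; chocolate chips: 100 g; butter: 11 tbsp; maple syrup: 800 mL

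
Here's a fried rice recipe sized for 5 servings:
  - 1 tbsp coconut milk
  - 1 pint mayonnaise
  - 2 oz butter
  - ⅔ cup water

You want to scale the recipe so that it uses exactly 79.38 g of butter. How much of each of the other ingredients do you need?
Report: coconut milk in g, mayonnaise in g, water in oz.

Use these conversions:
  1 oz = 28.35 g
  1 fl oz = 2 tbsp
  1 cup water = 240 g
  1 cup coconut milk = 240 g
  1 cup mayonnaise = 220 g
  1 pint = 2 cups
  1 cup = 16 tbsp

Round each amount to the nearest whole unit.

The original recipe has 56.7 g of butter, so the scaling factor is 79.38 ÷ 56.7 = 7/5 = 1.4.
coconut milk: 1 tbsp × 7/5 ÷ 16 tbsp/cup × 240 g/cup = 21 g
mayonnaise: 1 pint × 7/5 × 2 cup/pint × 220 g/cup = 616 g
water: 2/3 cup × 7/5 × 240 g/cup ÷ 28.35 g/oz ≈ 8 oz

coconut milk: 21 g; mayonnaise: 616 g; water: 8 oz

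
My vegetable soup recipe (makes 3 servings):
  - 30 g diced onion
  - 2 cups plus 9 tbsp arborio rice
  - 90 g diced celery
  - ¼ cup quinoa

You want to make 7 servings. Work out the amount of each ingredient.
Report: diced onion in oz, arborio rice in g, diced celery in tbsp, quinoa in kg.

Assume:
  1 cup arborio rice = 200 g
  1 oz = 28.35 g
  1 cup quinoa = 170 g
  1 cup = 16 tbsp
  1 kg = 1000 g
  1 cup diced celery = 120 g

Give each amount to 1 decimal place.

Scaling factor: 7/3.
diced onion: 30 g × 7/3 ÷ 28.35 g/oz ≈ 2.5 oz
arborio rice: (2 cup + 9 tbsp = 2.5625 cup) × 7/3 × 200 g/cup ≈ 1195.8 g
diced celery: 90 g × 7/3 ÷ 120 g/cup × 16 tbsp/cup = 28.0 tbsp
quinoa: 0.25 cup × 7/3 × 170 g/cup ÷ 1000 g/kg ≈ 0.1 kg

diced onion: 2.5 oz; arborio rice: 1195.8 g; diced celery: 28.0 tbsp; quinoa: 0.1 kg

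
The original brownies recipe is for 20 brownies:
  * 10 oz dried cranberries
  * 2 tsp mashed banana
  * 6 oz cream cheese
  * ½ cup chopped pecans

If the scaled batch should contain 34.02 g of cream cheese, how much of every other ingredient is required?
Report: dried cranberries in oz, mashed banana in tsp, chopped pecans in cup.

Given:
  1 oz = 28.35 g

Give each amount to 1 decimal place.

The original recipe has 170.1 g of cream cheese, so the scaling factor is 34.02 ÷ 170.1 = 1/5 = 0.2.
dried cranberries: 10 oz × 1/5 = 2.0 oz
mashed banana: 2 tsp × 1/5 = 0.4 tsp
chopped pecans: 0.5 cup × 1/5 = 0.1 cup

dried cranberries: 2.0 oz; mashed banana: 0.4 tsp; chopped pecans: 0.1 cup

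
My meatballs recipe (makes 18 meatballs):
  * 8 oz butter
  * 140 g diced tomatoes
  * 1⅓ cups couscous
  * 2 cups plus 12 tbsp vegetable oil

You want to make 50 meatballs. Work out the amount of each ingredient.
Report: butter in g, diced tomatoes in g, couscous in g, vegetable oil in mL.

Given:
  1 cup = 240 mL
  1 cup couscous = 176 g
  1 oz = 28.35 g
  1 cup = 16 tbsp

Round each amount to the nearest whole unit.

Scaling factor: 50/18 = 25/9.
butter: 8 oz × 25/9 × 28.35 g/oz = 630 g
diced tomatoes: 140 g × 25/9 ≈ 389 g
couscous: 4/3 cup × 25/9 × 176 g/cup ≈ 652 g
vegetable oil: (2 cup + 12 tbsp = 2.75 cup) × 25/9 × 240 mL/cup ≈ 1833 mL

butter: 630 g; diced tomatoes: 389 g; couscous: 652 g; vegetable oil: 1833 mL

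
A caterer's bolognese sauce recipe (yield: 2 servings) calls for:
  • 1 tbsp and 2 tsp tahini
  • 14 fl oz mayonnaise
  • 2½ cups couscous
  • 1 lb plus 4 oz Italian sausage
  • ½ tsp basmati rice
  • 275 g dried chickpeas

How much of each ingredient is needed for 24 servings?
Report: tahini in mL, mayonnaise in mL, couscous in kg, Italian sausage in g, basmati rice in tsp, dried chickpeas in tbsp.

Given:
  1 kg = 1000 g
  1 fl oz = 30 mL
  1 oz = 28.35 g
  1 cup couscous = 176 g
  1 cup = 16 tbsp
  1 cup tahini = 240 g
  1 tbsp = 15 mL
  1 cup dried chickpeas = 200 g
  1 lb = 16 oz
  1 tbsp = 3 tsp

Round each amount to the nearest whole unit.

tahini: 300 mL; mayonnaise: 5040 mL; couscous: 5 kg; Italian sausage: 6804 g; basmati rice: 6 tsp; dried chickpeas: 264 tbsp

Scaling factor: 24/2 = 12.
tahini: (1 tbsp + 2 tsp = 5/3 tbsp) × 12 × 15 mL/tbsp = 300 mL
mayonnaise: 14 fl oz × 12 × 30 mL/fl oz = 5040 mL
couscous: 2.5 cup × 12 × 176 g/cup ÷ 1000 g/kg ≈ 5 kg
Italian sausage: (1 lb + 4 oz = 1.25 lb) × 12 × 16 oz/lb × 28.35 g/oz = 6804 g
basmati rice: 0.5 tsp × 12 = 6 tsp
dried chickpeas: 275 g × 12 ÷ 200 g/cup × 16 tbsp/cup = 264 tbsp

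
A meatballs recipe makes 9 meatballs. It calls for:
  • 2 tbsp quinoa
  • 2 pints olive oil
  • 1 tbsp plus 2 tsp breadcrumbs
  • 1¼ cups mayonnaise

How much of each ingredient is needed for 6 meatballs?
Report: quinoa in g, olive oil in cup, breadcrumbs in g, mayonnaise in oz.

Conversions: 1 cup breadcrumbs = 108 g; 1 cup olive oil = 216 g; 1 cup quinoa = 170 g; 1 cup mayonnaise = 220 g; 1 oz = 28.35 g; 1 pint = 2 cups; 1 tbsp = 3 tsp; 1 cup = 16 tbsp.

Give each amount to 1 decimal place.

quinoa: 14.2 g; olive oil: 2.7 cup; breadcrumbs: 7.5 g; mayonnaise: 6.5 oz

Scaling factor: 6/9 = 2/3.
quinoa: 2 tbsp × 2/3 ÷ 16 tbsp/cup × 170 g/cup ≈ 14.2 g
olive oil: 2 pint × 2/3 × 2 cup/pint ≈ 2.7 cup
breadcrumbs: (1 tbsp + 2 tsp = 5/3 tbsp) × 2/3 ÷ 16 tbsp/cup × 108 g/cup = 7.5 g
mayonnaise: 1.25 cup × 2/3 × 220 g/cup ÷ 28.35 g/oz ≈ 6.5 oz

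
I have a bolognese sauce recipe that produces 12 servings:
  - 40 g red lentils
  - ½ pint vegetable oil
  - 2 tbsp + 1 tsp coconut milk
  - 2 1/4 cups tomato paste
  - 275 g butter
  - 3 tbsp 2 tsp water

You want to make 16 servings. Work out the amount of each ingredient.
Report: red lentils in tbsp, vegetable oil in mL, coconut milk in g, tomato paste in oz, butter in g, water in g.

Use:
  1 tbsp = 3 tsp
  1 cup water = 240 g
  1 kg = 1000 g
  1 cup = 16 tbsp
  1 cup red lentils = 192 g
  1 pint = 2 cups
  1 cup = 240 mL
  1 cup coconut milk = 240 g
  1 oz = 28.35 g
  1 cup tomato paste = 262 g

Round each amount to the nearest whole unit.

Scaling factor: 16/12 = 4/3.
red lentils: 40 g × 4/3 ÷ 192 g/cup × 16 tbsp/cup ≈ 4 tbsp
vegetable oil: 0.5 pint × 4/3 × 2 cup/pint × 240 mL/cup = 320 mL
coconut milk: (2 tbsp + 1 tsp = 7/3 tbsp) × 4/3 ÷ 16 tbsp/cup × 240 g/cup ≈ 47 g
tomato paste: 2.25 cup × 4/3 × 262 g/cup ÷ 28.35 g/oz ≈ 28 oz
butter: 275 g × 4/3 ≈ 367 g
water: (3 tbsp + 2 tsp = 11/3 tbsp) × 4/3 ÷ 16 tbsp/cup × 240 g/cup ≈ 73 g

red lentils: 4 tbsp; vegetable oil: 320 mL; coconut milk: 47 g; tomato paste: 28 oz; butter: 367 g; water: 73 g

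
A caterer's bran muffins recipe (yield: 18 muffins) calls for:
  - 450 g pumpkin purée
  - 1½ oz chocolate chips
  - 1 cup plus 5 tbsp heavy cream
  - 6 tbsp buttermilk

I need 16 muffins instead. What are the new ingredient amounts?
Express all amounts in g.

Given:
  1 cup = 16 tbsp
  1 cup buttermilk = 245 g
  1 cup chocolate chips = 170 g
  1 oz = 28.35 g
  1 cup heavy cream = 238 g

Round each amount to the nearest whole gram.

pumpkin purée: 400 g; chocolate chips: 38 g; heavy cream: 278 g; buttermilk: 82 g

Scaling factor: 16/18 = 8/9.
pumpkin purée: 450 g × 8/9 = 400 g
chocolate chips: 1.5 oz × 8/9 × 28.35 g/oz ≈ 38 g
heavy cream: (1 cup + 5 tbsp = 1.3125 cup) × 8/9 × 238 g/cup ≈ 278 g
buttermilk: 6 tbsp × 8/9 ÷ 16 tbsp/cup × 245 g/cup ≈ 82 g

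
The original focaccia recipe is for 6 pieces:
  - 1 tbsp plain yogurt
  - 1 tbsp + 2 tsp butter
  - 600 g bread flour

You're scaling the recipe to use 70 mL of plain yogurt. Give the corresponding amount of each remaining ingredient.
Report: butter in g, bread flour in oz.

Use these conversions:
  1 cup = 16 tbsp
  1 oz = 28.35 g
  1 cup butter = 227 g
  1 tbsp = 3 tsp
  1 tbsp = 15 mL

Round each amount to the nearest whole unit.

butter: 110 g; bread flour: 99 oz

The original recipe has 15 mL of plain yogurt, so the scaling factor is 70 ÷ 15 = 14/3.
butter: (1 tbsp + 2 tsp = 5/3 tbsp) × 14/3 ÷ 16 tbsp/cup × 227 g/cup ≈ 110 g
bread flour: 600 g × 14/3 ÷ 28.35 g/oz ≈ 99 oz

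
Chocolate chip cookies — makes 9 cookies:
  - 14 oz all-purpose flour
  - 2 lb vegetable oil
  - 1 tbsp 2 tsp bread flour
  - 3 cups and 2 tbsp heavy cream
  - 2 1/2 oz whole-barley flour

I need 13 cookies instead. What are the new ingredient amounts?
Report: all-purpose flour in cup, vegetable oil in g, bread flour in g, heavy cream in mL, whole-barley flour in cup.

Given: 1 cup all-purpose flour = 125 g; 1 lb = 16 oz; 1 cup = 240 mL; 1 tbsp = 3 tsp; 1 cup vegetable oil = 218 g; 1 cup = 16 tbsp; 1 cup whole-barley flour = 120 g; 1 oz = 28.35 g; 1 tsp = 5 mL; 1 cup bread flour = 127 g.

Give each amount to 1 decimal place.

Scaling factor: 13/9.
all-purpose flour: 14 oz × 13/9 × 28.35 g/oz ÷ 125 g/cup ≈ 4.6 cup
vegetable oil: 2 lb × 13/9 × 16 oz/lb × 28.35 g/oz = 1310.4 g
bread flour: (1 tbsp + 2 tsp = 5/3 tbsp) × 13/9 ÷ 16 tbsp/cup × 127 g/cup ≈ 19.1 g
heavy cream: (3 cup + 2 tbsp = 3.125 cup) × 13/9 × 240 mL/cup ≈ 1083.3 mL
whole-barley flour: 2.5 oz × 13/9 × 28.35 g/oz ÷ 120 g/cup ≈ 0.9 cup

all-purpose flour: 4.6 cup; vegetable oil: 1310.4 g; bread flour: 19.1 g; heavy cream: 1083.3 mL; whole-barley flour: 0.9 cup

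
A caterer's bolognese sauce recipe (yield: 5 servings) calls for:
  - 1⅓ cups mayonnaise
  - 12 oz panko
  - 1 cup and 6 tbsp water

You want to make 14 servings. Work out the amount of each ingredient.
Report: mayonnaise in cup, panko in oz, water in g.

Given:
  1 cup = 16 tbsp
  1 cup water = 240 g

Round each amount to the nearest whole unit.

mayonnaise: 4 cup; panko: 34 oz; water: 924 g

Scaling factor: 14/5 = 2.8.
mayonnaise: 4/3 cup × 14/5 ≈ 4 cup
panko: 12 oz × 14/5 ≈ 34 oz
water: (1 cup + 6 tbsp = 1.375 cup) × 14/5 × 240 g/cup = 924 g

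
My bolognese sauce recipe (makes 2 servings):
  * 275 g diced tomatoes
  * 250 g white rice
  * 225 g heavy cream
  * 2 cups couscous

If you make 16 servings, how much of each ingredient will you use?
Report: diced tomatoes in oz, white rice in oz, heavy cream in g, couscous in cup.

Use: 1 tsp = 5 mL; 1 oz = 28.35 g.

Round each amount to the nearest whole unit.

diced tomatoes: 78 oz; white rice: 71 oz; heavy cream: 1800 g; couscous: 16 cup

Scaling factor: 16/2 = 8.
diced tomatoes: 275 g × 8 ÷ 28.35 g/oz ≈ 78 oz
white rice: 250 g × 8 ÷ 28.35 g/oz ≈ 71 oz
heavy cream: 225 g × 8 = 1800 g
couscous: 2 cup × 8 = 16 cup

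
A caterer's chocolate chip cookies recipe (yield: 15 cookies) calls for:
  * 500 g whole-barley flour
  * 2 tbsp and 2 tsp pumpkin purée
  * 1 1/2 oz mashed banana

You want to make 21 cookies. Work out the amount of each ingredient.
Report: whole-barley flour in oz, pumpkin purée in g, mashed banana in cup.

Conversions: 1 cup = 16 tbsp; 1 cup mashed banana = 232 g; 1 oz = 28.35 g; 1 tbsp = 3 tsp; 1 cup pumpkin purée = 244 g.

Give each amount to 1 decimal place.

Scaling factor: 21/15 = 7/5 = 1.4.
whole-barley flour: 500 g × 7/5 ÷ 28.35 g/oz ≈ 24.7 oz
pumpkin purée: (2 tbsp + 2 tsp = 8/3 tbsp) × 7/5 ÷ 16 tbsp/cup × 244 g/cup ≈ 56.9 g
mashed banana: 1.5 oz × 7/5 × 28.35 g/oz ÷ 232 g/cup ≈ 0.3 cup

whole-barley flour: 24.7 oz; pumpkin purée: 56.9 g; mashed banana: 0.3 cup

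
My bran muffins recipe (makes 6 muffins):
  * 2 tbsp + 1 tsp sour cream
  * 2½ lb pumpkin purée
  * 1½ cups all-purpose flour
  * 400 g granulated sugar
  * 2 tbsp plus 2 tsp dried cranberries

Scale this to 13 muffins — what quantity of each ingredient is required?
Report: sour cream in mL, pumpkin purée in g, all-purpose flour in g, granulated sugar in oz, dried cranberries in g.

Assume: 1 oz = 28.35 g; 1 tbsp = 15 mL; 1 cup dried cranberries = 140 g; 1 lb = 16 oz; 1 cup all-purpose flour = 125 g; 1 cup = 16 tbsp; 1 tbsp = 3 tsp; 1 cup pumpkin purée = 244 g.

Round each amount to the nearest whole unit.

sour cream: 76 mL; pumpkin purée: 2457 g; all-purpose flour: 406 g; granulated sugar: 31 oz; dried cranberries: 51 g

Scaling factor: 13/6.
sour cream: (2 tbsp + 1 tsp = 7/3 tbsp) × 13/6 × 15 mL/tbsp ≈ 76 mL
pumpkin purée: 2.5 lb × 13/6 × 16 oz/lb × 28.35 g/oz = 2457 g
all-purpose flour: 1.5 cup × 13/6 × 125 g/cup ≈ 406 g
granulated sugar: 400 g × 13/6 ÷ 28.35 g/oz ≈ 31 oz
dried cranberries: (2 tbsp + 2 tsp = 8/3 tbsp) × 13/6 ÷ 16 tbsp/cup × 140 g/cup ≈ 51 g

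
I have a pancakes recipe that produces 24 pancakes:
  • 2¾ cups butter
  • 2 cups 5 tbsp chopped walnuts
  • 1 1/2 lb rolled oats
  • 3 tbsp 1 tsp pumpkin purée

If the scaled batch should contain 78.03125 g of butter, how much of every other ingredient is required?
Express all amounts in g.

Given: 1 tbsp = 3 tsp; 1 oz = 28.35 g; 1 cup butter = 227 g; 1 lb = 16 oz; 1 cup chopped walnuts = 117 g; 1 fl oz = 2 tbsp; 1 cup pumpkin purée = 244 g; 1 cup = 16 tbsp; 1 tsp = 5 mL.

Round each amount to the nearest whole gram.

The original recipe has 624.25 g of butter, so the scaling factor is 78.03125 ÷ 624.25 = 1/8 = 0.125.
chopped walnuts: (2 cup + 5 tbsp = 2.3125 cup) × 1/8 × 117 g/cup ≈ 34 g
rolled oats: 1.5 lb × 1/8 × 16 oz/lb × 28.35 g/oz ≈ 85 g
pumpkin purée: (3 tbsp + 1 tsp = 10/3 tbsp) × 1/8 ÷ 16 tbsp/cup × 244 g/cup ≈ 6 g

chopped walnuts: 34 g; rolled oats: 85 g; pumpkin purée: 6 g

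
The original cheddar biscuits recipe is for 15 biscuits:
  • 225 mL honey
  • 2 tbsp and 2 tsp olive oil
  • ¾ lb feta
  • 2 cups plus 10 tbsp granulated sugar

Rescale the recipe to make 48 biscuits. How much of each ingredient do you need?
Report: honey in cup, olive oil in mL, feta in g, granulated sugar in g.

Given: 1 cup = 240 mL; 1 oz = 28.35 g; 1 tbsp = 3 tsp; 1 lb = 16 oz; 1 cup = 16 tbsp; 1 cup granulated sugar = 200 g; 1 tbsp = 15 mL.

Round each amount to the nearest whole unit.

Scaling factor: 48/15 = 16/5 = 3.2.
honey: 225 mL × 16/5 ÷ 240 mL/cup = 3 cup
olive oil: (2 tbsp + 2 tsp = 8/3 tbsp) × 16/5 × 15 mL/tbsp = 128 mL
feta: 0.75 lb × 16/5 × 16 oz/lb × 28.35 g/oz ≈ 1089 g
granulated sugar: (2 cup + 10 tbsp = 2.625 cup) × 16/5 × 200 g/cup = 1680 g

honey: 3 cup; olive oil: 128 mL; feta: 1089 g; granulated sugar: 1680 g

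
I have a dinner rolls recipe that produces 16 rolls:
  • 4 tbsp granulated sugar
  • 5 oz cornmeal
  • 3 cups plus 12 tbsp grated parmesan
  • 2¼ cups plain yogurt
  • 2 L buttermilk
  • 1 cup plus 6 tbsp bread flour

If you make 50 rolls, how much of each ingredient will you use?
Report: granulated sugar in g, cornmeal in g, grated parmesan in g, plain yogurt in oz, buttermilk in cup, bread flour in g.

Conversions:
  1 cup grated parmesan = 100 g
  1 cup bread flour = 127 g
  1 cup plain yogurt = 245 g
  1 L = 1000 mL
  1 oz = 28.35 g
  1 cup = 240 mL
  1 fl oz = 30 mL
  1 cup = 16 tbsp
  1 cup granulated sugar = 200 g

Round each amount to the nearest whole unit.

Scaling factor: 50/16 = 25/8 = 3.125.
granulated sugar: 4 tbsp × 25/8 ÷ 16 tbsp/cup × 200 g/cup ≈ 156 g
cornmeal: 5 oz × 25/8 × 28.35 g/oz ≈ 443 g
grated parmesan: (3 cup + 12 tbsp = 3.75 cup) × 25/8 × 100 g/cup ≈ 1172 g
plain yogurt: 2.25 cup × 25/8 × 245 g/cup ÷ 28.35 g/oz ≈ 61 oz
buttermilk: 2 L × 25/8 × 1000 mL/L ÷ 240 mL/cup ≈ 26 cup
bread flour: (1 cup + 6 tbsp = 1.375 cup) × 25/8 × 127 g/cup ≈ 546 g

granulated sugar: 156 g; cornmeal: 443 g; grated parmesan: 1172 g; plain yogurt: 61 oz; buttermilk: 26 cup; bread flour: 546 g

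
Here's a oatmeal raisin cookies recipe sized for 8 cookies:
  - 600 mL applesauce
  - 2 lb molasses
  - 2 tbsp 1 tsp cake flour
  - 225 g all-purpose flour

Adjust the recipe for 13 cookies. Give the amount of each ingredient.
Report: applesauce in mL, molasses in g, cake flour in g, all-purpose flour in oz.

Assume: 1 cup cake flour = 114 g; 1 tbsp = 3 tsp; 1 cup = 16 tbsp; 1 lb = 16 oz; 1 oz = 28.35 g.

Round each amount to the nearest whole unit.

Scaling factor: 13/8 = 1.625.
applesauce: 600 mL × 13/8 = 975 mL
molasses: 2 lb × 13/8 × 16 oz/lb × 28.35 g/oz ≈ 1474 g
cake flour: (2 tbsp + 1 tsp = 7/3 tbsp) × 13/8 ÷ 16 tbsp/cup × 114 g/cup ≈ 27 g
all-purpose flour: 225 g × 13/8 ÷ 28.35 g/oz ≈ 13 oz

applesauce: 975 mL; molasses: 1474 g; cake flour: 27 g; all-purpose flour: 13 oz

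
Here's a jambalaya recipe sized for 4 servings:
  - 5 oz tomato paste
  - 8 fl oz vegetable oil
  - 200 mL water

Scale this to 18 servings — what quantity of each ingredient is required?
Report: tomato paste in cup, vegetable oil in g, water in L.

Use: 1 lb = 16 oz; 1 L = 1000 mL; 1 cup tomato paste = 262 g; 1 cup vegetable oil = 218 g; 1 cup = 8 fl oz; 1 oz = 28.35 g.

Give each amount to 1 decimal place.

tomato paste: 2.4 cup; vegetable oil: 981.0 g; water: 0.9 L

Scaling factor: 18/4 = 9/2 = 4.5.
tomato paste: 5 oz × 9/2 × 28.35 g/oz ÷ 262 g/cup ≈ 2.4 cup
vegetable oil: 8 fl oz × 9/2 ÷ 8 fl oz/cup × 218 g/cup = 981.0 g
water: 200 mL × 9/2 ÷ 1000 mL/L = 0.9 L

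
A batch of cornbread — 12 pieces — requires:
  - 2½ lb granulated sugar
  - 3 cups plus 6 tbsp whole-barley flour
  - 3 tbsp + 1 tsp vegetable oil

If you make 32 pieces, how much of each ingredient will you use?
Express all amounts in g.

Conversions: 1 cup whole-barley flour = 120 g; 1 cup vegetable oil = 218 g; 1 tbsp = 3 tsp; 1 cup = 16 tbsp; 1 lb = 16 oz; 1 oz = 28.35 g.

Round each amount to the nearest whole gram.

granulated sugar: 3024 g; whole-barley flour: 1080 g; vegetable oil: 121 g

Scaling factor: 32/12 = 8/3.
granulated sugar: 2.5 lb × 8/3 × 16 oz/lb × 28.35 g/oz = 3024 g
whole-barley flour: (3 cup + 6 tbsp = 3.375 cup) × 8/3 × 120 g/cup = 1080 g
vegetable oil: (3 tbsp + 1 tsp = 10/3 tbsp) × 8/3 ÷ 16 tbsp/cup × 218 g/cup ≈ 121 g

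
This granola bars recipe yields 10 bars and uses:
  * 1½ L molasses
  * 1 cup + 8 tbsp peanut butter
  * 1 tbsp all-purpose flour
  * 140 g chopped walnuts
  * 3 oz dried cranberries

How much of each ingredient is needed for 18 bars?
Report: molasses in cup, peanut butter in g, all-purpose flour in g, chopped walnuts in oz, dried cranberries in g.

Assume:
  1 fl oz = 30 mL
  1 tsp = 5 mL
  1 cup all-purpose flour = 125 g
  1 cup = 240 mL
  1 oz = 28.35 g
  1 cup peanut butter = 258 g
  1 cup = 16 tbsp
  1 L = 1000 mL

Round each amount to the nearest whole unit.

Scaling factor: 18/10 = 9/5 = 1.8.
molasses: 1.5 L × 9/5 × 1000 mL/L ÷ 240 mL/cup ≈ 11 cup
peanut butter: (1 cup + 8 tbsp = 1.5 cup) × 9/5 × 258 g/cup ≈ 697 g
all-purpose flour: 1 tbsp × 9/5 ÷ 16 tbsp/cup × 125 g/cup ≈ 14 g
chopped walnuts: 140 g × 9/5 ÷ 28.35 g/oz ≈ 9 oz
dried cranberries: 3 oz × 9/5 × 28.35 g/oz ≈ 153 g

molasses: 11 cup; peanut butter: 697 g; all-purpose flour: 14 g; chopped walnuts: 9 oz; dried cranberries: 153 g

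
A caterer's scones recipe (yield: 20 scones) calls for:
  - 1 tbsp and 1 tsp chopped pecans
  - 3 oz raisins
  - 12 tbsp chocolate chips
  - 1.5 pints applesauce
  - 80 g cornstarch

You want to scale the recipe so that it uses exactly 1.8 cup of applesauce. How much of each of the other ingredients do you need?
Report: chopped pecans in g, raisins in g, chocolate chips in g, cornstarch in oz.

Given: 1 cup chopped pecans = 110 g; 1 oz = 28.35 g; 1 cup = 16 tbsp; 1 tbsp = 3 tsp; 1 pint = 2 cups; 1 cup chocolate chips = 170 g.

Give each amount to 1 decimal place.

The original recipe has 3 cup of applesauce, so the scaling factor is 1.8 ÷ 3 = 3/5 = 0.6.
chopped pecans: (1 tbsp + 1 tsp = 4/3 tbsp) × 3/5 ÷ 16 tbsp/cup × 110 g/cup = 5.5 g
raisins: 3 oz × 3/5 × 28.35 g/oz ≈ 51.0 g
chocolate chips: 12 tbsp × 3/5 ÷ 16 tbsp/cup × 170 g/cup = 76.5 g
cornstarch: 80 g × 3/5 ÷ 28.35 g/oz ≈ 1.7 oz

chopped pecans: 5.5 g; raisins: 51.0 g; chocolate chips: 76.5 g; cornstarch: 1.7 oz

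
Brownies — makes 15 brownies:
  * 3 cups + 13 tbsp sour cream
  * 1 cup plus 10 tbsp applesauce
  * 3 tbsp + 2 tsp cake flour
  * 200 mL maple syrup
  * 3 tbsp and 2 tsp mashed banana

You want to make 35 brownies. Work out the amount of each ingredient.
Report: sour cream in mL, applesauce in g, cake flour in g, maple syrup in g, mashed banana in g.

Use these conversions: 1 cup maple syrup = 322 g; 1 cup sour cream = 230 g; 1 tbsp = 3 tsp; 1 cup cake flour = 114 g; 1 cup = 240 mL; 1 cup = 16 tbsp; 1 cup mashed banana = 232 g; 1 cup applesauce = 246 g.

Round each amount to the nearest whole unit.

sour cream: 2135 mL; applesauce: 933 g; cake flour: 61 g; maple syrup: 626 g; mashed banana: 124 g

Scaling factor: 35/15 = 7/3.
sour cream: (3 cup + 13 tbsp = 3.8125 cup) × 7/3 × 240 mL/cup = 2135 mL
applesauce: (1 cup + 10 tbsp = 1.625 cup) × 7/3 × 246 g/cup ≈ 933 g
cake flour: (3 tbsp + 2 tsp = 11/3 tbsp) × 7/3 ÷ 16 tbsp/cup × 114 g/cup ≈ 61 g
maple syrup: 200 mL × 7/3 ÷ 240 mL/cup × 322 g/cup ≈ 626 g
mashed banana: (3 tbsp + 2 tsp = 11/3 tbsp) × 7/3 ÷ 16 tbsp/cup × 232 g/cup ≈ 124 g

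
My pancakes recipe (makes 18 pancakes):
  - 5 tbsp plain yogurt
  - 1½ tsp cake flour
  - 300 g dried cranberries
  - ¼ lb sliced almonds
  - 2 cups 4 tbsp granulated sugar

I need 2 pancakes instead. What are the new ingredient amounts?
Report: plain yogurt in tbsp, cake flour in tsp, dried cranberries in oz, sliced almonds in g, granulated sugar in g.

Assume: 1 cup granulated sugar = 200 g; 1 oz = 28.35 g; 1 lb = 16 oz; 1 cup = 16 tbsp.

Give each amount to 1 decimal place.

Scaling factor: 2/18 = 1/9.
plain yogurt: 5 tbsp × 1/9 ≈ 0.6 tbsp
cake flour: 1.5 tsp × 1/9 ≈ 0.2 tsp
dried cranberries: 300 g × 1/9 ÷ 28.35 g/oz ≈ 1.2 oz
sliced almonds: 0.25 lb × 1/9 × 16 oz/lb × 28.35 g/oz = 12.6 g
granulated sugar: (2 cup + 4 tbsp = 2.25 cup) × 1/9 × 200 g/cup = 50.0 g

plain yogurt: 0.6 tbsp; cake flour: 0.2 tsp; dried cranberries: 1.2 oz; sliced almonds: 12.6 g; granulated sugar: 50.0 g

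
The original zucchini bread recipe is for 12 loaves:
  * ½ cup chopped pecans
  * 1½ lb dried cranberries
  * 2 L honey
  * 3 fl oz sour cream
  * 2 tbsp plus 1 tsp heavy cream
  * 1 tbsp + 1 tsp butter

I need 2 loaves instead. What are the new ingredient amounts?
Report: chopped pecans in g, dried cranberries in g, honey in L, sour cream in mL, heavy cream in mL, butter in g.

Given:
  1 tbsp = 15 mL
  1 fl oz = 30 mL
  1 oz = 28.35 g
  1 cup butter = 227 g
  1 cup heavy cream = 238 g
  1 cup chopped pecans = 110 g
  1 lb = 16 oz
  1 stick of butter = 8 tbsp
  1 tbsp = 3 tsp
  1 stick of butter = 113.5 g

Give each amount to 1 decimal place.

Scaling factor: 2/12 = 1/6.
chopped pecans: 0.5 cup × 1/6 × 110 g/cup ≈ 9.2 g
dried cranberries: 1.5 lb × 1/6 × 16 oz/lb × 28.35 g/oz = 113.4 g
honey: 2 L × 1/6 ≈ 0.3 L
sour cream: 3 fl oz × 1/6 × 30 mL/fl oz = 15.0 mL
heavy cream: (2 tbsp + 1 tsp = 7/3 tbsp) × 1/6 × 15 mL/tbsp ≈ 5.8 mL
butter: (1 tbsp + 1 tsp = 4/3 tbsp) × 1/6 ÷ 8 tbsp/stick × 113.5 g/stick ≈ 3.2 g

chopped pecans: 9.2 g; dried cranberries: 113.4 g; honey: 0.3 L; sour cream: 15.0 mL; heavy cream: 5.8 mL; butter: 3.2 g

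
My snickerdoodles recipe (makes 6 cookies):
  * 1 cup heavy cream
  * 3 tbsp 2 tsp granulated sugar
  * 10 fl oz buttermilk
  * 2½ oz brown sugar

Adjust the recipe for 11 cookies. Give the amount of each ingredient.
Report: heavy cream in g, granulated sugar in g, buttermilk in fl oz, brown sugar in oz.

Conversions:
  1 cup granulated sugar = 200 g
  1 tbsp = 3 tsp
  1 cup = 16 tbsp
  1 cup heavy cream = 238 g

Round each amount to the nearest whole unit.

Scaling factor: 11/6.
heavy cream: 1 cup × 11/6 × 238 g/cup ≈ 436 g
granulated sugar: (3 tbsp + 2 tsp = 11/3 tbsp) × 11/6 ÷ 16 tbsp/cup × 200 g/cup ≈ 84 g
buttermilk: 10 fl oz × 11/6 ≈ 18 fl oz
brown sugar: 2.5 oz × 11/6 ≈ 5 oz

heavy cream: 436 g; granulated sugar: 84 g; buttermilk: 18 fl oz; brown sugar: 5 oz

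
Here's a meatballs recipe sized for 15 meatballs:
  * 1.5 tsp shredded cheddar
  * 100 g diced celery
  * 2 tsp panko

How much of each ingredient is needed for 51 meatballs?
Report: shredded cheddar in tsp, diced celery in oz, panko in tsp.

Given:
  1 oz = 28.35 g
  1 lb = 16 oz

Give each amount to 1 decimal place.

shredded cheddar: 5.1 tsp; diced celery: 12.0 oz; panko: 6.8 tsp

Scaling factor: 51/15 = 17/5 = 3.4.
shredded cheddar: 1.5 tsp × 17/5 = 5.1 tsp
diced celery: 100 g × 17/5 ÷ 28.35 g/oz ≈ 12.0 oz
panko: 2 tsp × 17/5 = 6.8 tsp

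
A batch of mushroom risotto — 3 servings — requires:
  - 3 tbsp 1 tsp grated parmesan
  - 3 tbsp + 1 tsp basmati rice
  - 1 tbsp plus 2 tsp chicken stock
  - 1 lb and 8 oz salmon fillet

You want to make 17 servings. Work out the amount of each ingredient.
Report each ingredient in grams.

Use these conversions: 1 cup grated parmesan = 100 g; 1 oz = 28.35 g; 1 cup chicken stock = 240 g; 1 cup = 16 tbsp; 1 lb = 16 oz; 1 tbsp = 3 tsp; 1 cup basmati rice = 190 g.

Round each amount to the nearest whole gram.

grated parmesan: 118 g; basmati rice: 224 g; chicken stock: 142 g; salmon fillet: 3856 g

Scaling factor: 17/3.
grated parmesan: (3 tbsp + 1 tsp = 10/3 tbsp) × 17/3 ÷ 16 tbsp/cup × 100 g/cup ≈ 118 g
basmati rice: (3 tbsp + 1 tsp = 10/3 tbsp) × 17/3 ÷ 16 tbsp/cup × 190 g/cup ≈ 224 g
chicken stock: (1 tbsp + 2 tsp = 5/3 tbsp) × 17/3 ÷ 16 tbsp/cup × 240 g/cup ≈ 142 g
salmon fillet: (1 lb + 8 oz = 1.5 lb) × 17/3 × 16 oz/lb × 28.35 g/oz ≈ 3856 g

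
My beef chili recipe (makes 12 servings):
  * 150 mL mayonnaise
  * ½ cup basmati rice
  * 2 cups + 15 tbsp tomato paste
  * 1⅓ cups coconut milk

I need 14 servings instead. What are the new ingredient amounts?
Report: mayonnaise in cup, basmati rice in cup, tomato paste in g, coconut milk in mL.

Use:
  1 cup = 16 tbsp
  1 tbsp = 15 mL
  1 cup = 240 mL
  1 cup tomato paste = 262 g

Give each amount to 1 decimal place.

mayonnaise: 0.7 cup; basmati rice: 0.6 cup; tomato paste: 897.9 g; coconut milk: 373.3 mL

Scaling factor: 14/12 = 7/6.
mayonnaise: 150 mL × 7/6 ÷ 240 mL/cup ≈ 0.7 cup
basmati rice: 0.5 cup × 7/6 ≈ 0.6 cup
tomato paste: (2 cup + 15 tbsp = 2.9375 cup) × 7/6 × 262 g/cup ≈ 897.9 g
coconut milk: 4/3 cup × 7/6 × 240 mL/cup ≈ 373.3 mL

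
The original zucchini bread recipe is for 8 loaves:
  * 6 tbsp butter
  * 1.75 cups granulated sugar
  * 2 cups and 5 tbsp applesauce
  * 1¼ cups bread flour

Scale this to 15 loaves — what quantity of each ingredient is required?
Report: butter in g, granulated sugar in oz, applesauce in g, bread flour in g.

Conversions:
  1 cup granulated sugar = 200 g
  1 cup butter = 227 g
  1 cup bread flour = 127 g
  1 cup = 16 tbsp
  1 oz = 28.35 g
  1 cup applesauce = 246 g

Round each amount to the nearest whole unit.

Scaling factor: 15/8 = 1.875.
butter: 6 tbsp × 15/8 ÷ 16 tbsp/cup × 227 g/cup ≈ 160 g
granulated sugar: 1.75 cup × 15/8 × 200 g/cup ÷ 28.35 g/oz ≈ 23 oz
applesauce: (2 cup + 5 tbsp = 2.3125 cup) × 15/8 × 246 g/cup ≈ 1067 g
bread flour: 1.25 cup × 15/8 × 127 g/cup ≈ 298 g

butter: 160 g; granulated sugar: 23 oz; applesauce: 1067 g; bread flour: 298 g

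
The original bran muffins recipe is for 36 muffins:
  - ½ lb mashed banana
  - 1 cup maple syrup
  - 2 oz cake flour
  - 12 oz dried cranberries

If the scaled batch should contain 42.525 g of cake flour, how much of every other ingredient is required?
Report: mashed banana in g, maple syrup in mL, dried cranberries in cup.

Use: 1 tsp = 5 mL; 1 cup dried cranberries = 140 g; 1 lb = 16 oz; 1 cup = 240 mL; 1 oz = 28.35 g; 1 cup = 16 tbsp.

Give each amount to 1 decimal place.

mashed banana: 170.1 g; maple syrup: 180.0 mL; dried cranberries: 1.8 cup

The original recipe has 56.7 g of cake flour, so the scaling factor is 42.525 ÷ 56.7 = 3/4 = 0.75.
mashed banana: 0.5 lb × 3/4 × 16 oz/lb × 28.35 g/oz = 170.1 g
maple syrup: 1 cup × 3/4 × 240 mL/cup = 180.0 mL
dried cranberries: 12 oz × 3/4 × 28.35 g/oz ÷ 140 g/cup ≈ 1.8 cup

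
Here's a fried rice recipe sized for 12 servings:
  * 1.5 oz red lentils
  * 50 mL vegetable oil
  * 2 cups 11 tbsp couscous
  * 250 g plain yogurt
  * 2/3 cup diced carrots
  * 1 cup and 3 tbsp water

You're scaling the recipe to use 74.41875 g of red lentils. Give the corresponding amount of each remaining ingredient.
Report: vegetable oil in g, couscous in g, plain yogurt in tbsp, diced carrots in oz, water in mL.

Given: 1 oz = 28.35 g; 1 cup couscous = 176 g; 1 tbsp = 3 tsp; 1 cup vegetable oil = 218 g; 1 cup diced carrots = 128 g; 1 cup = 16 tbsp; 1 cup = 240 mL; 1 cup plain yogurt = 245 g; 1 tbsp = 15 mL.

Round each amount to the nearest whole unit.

vegetable oil: 79 g; couscous: 828 g; plain yogurt: 29 tbsp; diced carrots: 5 oz; water: 499 mL

The original recipe has 42.525 g of red lentils, so the scaling factor is 74.41875 ÷ 42.525 = 7/4 = 1.75.
vegetable oil: 50 mL × 7/4 ÷ 240 mL/cup × 218 g/cup ≈ 79 g
couscous: (2 cup + 11 tbsp = 2.6875 cup) × 7/4 × 176 g/cup ≈ 828 g
plain yogurt: 250 g × 7/4 ÷ 245 g/cup × 16 tbsp/cup ≈ 29 tbsp
diced carrots: 2/3 cup × 7/4 × 128 g/cup ÷ 28.35 g/oz ≈ 5 oz
water: (1 cup + 3 tbsp = 1.1875 cup) × 7/4 × 240 mL/cup ≈ 499 mL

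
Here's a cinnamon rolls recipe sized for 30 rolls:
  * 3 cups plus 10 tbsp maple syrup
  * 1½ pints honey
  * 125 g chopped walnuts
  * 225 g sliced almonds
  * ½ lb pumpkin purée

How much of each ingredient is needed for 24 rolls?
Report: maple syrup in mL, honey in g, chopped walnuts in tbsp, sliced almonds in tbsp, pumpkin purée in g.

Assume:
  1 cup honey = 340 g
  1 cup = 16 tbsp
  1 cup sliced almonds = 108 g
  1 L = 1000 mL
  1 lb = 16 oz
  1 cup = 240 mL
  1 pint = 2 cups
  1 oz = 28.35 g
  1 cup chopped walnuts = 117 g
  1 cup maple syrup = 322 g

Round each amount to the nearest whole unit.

maple syrup: 696 mL; honey: 816 g; chopped walnuts: 14 tbsp; sliced almonds: 27 tbsp; pumpkin purée: 181 g

Scaling factor: 24/30 = 4/5 = 0.8.
maple syrup: (3 cup + 10 tbsp = 3.625 cup) × 4/5 × 240 mL/cup = 696 mL
honey: 1.5 pint × 4/5 × 2 cup/pint × 340 g/cup = 816 g
chopped walnuts: 125 g × 4/5 ÷ 117 g/cup × 16 tbsp/cup ≈ 14 tbsp
sliced almonds: 225 g × 4/5 ÷ 108 g/cup × 16 tbsp/cup ≈ 27 tbsp
pumpkin purée: 0.5 lb × 4/5 × 16 oz/lb × 28.35 g/oz ≈ 181 g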